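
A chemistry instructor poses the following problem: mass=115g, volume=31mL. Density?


ρ = mass/volume
= 115/31
= 3.71 g/mL

3.71 g/mL


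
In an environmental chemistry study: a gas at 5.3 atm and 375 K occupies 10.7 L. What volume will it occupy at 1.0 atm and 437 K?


P1V1/T1 = P2V2/T2
V2 = P1V1T2/(T1P2)
= 5.3×10.7×437/(375×1.0)
= 66.086 L

66.086 L


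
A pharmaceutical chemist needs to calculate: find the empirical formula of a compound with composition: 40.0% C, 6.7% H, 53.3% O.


Assume 100 g sample. Moles of each element:
  C: 40.0/12.01 = 3.331 mol
  H: 6.7/1.008 = 6.647 mol
  O: 53.3/16.0 = 3.331 mol
Divide by smallest (3.331):
  C: 3.331/3.331 = 1.0
  H: 6.647/3.331 = 2.0
  O: 3.331/3.331 = 1.0
Empirical formula: CH2O

CH2O


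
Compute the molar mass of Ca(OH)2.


M(Ca(OH)2) = 1×40.08 + 2×16.0 + 2×1.008
= 40.08 + 32.0 + 2.02
= 74.1 g/mol

74.1 g/mol


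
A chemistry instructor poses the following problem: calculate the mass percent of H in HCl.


M(HCl) = 1×1.008 + 1×35.45 = 36.458 g/mol
Mass of H = 1 × 1.008 = 1.008 g/mol
% H = 1.008/36.458 × 100 = 2.76%

2.76%


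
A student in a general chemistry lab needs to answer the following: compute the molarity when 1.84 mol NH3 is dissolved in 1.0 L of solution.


M = n/V = 1.84/1.0 = 1.840 mol/L

1.840 M


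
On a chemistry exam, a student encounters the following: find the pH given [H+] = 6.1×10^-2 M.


pH = -log10([H+]) = -log10(6.1×10^-2)
= 2 - log10(6.1)
= 2 - 0.79
= 1.21

1.21


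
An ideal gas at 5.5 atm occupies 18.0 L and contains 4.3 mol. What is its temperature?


PV = nRT  (R = 0.08206 L·atm/(mol·K))
T = PV/(nR) = 5.5×18.0/(4.3×0.08206)
= 99.00/0.352858
= 280.57 K

280.57 K


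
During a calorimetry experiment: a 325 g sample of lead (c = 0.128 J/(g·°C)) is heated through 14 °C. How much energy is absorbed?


q = mcΔT = 325 × 0.128 × 14
= 582.40 J

582.40 J


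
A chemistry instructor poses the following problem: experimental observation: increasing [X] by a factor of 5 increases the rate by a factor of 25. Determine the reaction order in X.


rate ∝ [X]^n
5^n = 25 → n = 2
Order in X: 2

2


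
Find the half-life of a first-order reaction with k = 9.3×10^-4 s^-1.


t½ = ln2/k = 0.693147/(9.3×10^-4 s^-1)
= 745.3 s

745.3 s


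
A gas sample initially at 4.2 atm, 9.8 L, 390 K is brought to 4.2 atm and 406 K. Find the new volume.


P1V1/T1 = P2V2/T2
V2 = P1V1T2/(T1P2)
= 4.2×9.8×406/(390×4.2)
= 10.202 L

10.202 L


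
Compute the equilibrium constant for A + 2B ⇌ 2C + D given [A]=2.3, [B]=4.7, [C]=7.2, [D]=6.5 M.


Kc = [C]^2[D]/([A][B]^2)
= (7.2^2 × 6.5^1)/(2.3^1 × 4.7^2)
= 336.96/50.807
= 6.632

6.632


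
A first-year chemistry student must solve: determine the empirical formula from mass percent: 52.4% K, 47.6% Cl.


Assume 100 g sample. Moles of each element:
  K: 52.4/39.1 = 1.34 mol
  Cl: 47.6/35.45 = 1.343 mol
Divide by smallest (1.34):
  K: 1.34/1.34 = 1.0
  Cl: 1.343/1.34 = 1.0
Empirical formula: KCl

KCl


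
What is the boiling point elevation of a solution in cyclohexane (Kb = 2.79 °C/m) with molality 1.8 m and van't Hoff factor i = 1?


ΔTb = Kb × m × i
= 2.79 × 1.8 × 1
= 5.022 °C

5.022 °C


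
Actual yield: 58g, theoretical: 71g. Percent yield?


% yield = actual/theoretical × 100
= 58/71 × 100
= 81.69%

81.69%


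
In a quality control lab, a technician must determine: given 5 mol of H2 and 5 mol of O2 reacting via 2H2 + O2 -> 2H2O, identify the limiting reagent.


Mole ratio available / coefficient:
  H2: 5/2 = 2.500
  O2: 5/1 = 5.000
Smaller ratio is limiting.

H2


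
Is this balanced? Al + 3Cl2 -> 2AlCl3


Equation: Al + 3Cl2 -> 2AlCl3
Check atoms: Al: 1≠2, Cl: 6=6
Not balanced

No, not balanced


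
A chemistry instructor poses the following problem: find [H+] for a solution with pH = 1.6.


[H+] = 10^(-pH) = 10^(-1.6)
= 2.51×10^-2 M

2.51×10^-2 M


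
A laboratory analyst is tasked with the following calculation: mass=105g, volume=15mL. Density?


ρ = mass/volume
= 105/15
= 7.0 g/mL

7.0 g/mL


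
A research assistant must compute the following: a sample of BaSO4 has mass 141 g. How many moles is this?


M(BaSO4) = 233.4 g/mol
n = mass/M = 141/233.4 = 0.6041 mol

0.6041 mol


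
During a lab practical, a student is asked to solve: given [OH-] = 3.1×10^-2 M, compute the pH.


pOH = -log10([OH-]) = -log10(3.1×10^-2)
= 2 - log10(3.1) = 1.51
pH = 14 - pOH = 14 - 1.51 = 12.49

12.49


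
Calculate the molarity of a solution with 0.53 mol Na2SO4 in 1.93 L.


M = n/V = 0.53/1.93 = 0.275 mol/L

0.275 M


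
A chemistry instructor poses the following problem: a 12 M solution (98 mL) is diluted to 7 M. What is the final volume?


C1V1 = C2V2
12 × 98 = 7 × V2
V2 = 1176/7 = 168.0 mL

168.0 mL


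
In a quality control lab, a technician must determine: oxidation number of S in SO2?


x + 2(-2) = 0, so x = +4
Oxidation number: +4

+4


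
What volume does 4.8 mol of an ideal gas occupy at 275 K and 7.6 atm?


PV = nRT  (R = 0.08206 L·atm/(mol·K))
V = nRT/P = 4.8×0.08206×275/7.6
= 14.253 L

14.253 L


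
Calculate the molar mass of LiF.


M(LiF) = 1×6.94 + 1×19.0
= 6.94 + 19.0
= 25.94 g/mol

25.94 g/mol


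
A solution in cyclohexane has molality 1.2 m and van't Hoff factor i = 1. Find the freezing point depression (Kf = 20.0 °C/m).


ΔTf = Kf × m × i
= 20.0 × 1.2 × 1
= 24.0 °C

24.0 °C


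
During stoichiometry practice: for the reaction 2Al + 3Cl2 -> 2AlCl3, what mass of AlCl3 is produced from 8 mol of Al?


Mole ratio AlCl3:Al = 2:2
n(AlCl3) = 8 × 2/2 = 8.000 mol
mass = 8.000 × 133.33 = 1066.64 g

1066.64 g


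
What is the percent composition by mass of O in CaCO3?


M(CaCO3) = 1×40.08 + 1×12.01 + 3×16.0 = 100.09 g/mol
Mass of O = 3 × 16.0 = 48.00 g/mol
% O = 48.00/100.09 × 100 = 47.96%

47.96%


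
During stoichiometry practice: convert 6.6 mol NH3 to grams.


M(NH3) = 17.03 g/mol
mass = n × M = 6.6 × 17.03 = 112.40 g

112.40 g


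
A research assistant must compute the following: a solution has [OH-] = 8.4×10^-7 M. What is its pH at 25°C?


pOH = -log10([OH-]) = -log10(8.4×10^-7)
= 7 - log10(8.4) = 6.08
pH = 14 - pOH = 14 - 6.08 = 7.92

7.92


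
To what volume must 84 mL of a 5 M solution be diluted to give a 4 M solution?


C1V1 = C2V2
5 × 84 = 4 × V2
V2 = 420/4 = 105.0 mL

105.0 mL


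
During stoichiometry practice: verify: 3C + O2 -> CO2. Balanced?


Equation: 3C + O2 -> CO2
Check atoms: C: 3≠1, O: 2=2
Not balanced

No, not balanced


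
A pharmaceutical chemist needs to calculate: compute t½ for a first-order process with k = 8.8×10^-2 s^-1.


t½ = ln2/k = 0.693147/(8.8×10^-2 s^-1)
= 7.877 s

7.877 s


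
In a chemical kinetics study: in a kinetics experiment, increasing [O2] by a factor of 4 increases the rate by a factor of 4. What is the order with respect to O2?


rate ∝ [O2]^n
4^n = 4 → n = 1
Order in O2: 1

1


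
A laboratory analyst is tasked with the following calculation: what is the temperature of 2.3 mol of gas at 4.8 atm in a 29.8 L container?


PV = nRT  (R = 0.08206 L·atm/(mol·K))
T = PV/(nR) = 4.8×29.8/(2.3×0.08206)
= 143.04/0.188738
= 757.88 K

757.88 K


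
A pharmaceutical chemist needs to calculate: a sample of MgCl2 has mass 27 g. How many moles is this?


M(MgCl2) = 95.21 g/mol
n = mass/M = 27/95.21 = 0.2836 mol

0.2836 mol


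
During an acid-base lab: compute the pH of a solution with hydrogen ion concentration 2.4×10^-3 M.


pH = -log10([H+]) = -log10(2.4×10^-3)
= 3 - log10(2.4)
= 3 - 0.38
= 2.62

2.62


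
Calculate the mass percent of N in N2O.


M(N2O) = 2×14.01 + 1×16.0 = 44.02 g/mol
Mass of N = 2 × 14.01 = 28.02 g/mol
% N = 28.02/44.02 × 100 = 63.65%

63.65%


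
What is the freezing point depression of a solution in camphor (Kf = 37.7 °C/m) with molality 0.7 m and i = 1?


ΔTf = Kf × m × i
= 37.7 × 0.7 × 1
= 26.39 °C

26.39 °C


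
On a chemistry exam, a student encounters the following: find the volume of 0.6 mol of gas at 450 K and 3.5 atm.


PV = nRT  (R = 0.08206 L·atm/(mol·K))
V = nRT/P = 0.6×0.08206×450/3.5
= 6.33 L

6.33 L


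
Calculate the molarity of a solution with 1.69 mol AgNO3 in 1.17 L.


M = n/V = 1.69/1.17 = 1.444 mol/L

1.444 M


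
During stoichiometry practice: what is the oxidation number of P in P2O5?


2x + 5(-2) = 0, so x = +5
Oxidation number: +5

+5


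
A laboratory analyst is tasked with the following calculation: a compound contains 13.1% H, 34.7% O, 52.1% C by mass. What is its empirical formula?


Assume 100 g sample. Moles of each element:
  H: 13.1/1.008 = 12.996 mol
  O: 34.7/16.0 = 2.169 mol
  C: 52.1/12.01 = 4.338 mol
Divide by smallest (2.169):
  H: 12.996/2.169 = 5.99
  O: 2.169/2.169 = 1.0
  C: 4.338/2.169 = 2.0
Empirical formula: C2H6O

C2H6O


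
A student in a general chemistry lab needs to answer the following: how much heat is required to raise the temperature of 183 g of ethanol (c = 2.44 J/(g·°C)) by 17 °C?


q = mcΔT = 183 × 2.44 × 17
= 7590.84 J

7590.84 J


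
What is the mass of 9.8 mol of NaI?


M(NaI) = 149.89 g/mol
mass = n × M = 9.8 × 149.89 = 1468.92 g

1468.92 g


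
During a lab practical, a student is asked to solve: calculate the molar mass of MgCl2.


M(MgCl2) = 1×24.31 + 2×35.45
= 24.31 + 70.9
= 95.21 g/mol

95.21 g/mol


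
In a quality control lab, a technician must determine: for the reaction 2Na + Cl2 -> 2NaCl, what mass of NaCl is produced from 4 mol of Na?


Mole ratio NaCl:Na = 2:2
n(NaCl) = 4 × 2/2 = 4.000 mol
mass = 4.000 × 58.44 = 233.76 g

233.76 g


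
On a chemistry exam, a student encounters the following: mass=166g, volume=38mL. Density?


ρ = mass/volume
= 166/38
= 4.368 g/mL

4.368 g/mL


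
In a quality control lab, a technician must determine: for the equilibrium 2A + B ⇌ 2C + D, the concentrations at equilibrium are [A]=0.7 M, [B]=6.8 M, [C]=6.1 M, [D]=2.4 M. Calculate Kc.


Kc = [C]^2[D]/([A]^2[B])
= (6.1^2 × 2.4^1)/(0.7^2 × 6.8^1)
= 89.304/3.332
= 26.80

26.80


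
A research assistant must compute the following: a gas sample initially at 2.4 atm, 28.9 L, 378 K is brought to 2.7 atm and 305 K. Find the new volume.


P1V1/T1 = P2V2/T2
V2 = P1V1T2/(T1P2)
= 2.4×28.9×305/(378×2.7)
= 20.728 L

20.728 L


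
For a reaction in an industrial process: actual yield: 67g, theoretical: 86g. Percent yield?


% yield = actual/theoretical × 100
= 67/86 × 100
= 77.91%

77.91%


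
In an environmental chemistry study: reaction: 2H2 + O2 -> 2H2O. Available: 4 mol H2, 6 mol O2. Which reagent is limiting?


Mole ratio available / coefficient:
  H2: 4/2 = 2.000
  O2: 6/1 = 6.000
Smaller ratio is limiting.

H2


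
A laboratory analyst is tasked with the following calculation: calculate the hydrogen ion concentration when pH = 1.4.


[H+] = 10^(-pH) = 10^(-1.4)
= 3.98×10^-2 M

3.98×10^-2 M


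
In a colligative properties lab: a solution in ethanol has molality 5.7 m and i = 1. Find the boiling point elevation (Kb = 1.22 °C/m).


ΔTb = Kb × m × i
= 1.22 × 5.7 × 1
= 6.954 °C

6.954 °C


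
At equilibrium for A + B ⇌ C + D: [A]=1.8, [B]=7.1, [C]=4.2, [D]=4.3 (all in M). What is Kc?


Kc = [C][D]/([A][B])
= (4.2^1 × 4.3^1)/(1.8^1 × 7.1^1)
= 18.06/12.78
= 1.413

1.413


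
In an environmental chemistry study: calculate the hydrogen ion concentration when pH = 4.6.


[H+] = 10^(-pH) = 10^(-4.6)
= 2.51×10^-5 M

2.51×10^-5 M


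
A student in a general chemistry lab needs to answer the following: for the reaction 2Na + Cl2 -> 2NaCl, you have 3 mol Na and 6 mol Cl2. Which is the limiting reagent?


Mole ratio available / coefficient:
  Na: 3/2 = 1.500
  Cl2: 6/1 = 6.000
Smaller ratio is limiting.

Na


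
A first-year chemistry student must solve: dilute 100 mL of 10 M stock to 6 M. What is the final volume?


C1V1 = C2V2
10 × 100 = 6 × V2
V2 = 1000/6 = 166.67 mL

166.67 mL


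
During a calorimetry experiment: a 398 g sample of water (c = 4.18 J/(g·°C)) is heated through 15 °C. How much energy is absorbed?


q = mcΔT = 398 × 4.18 × 15
= 24954.60 J

24954.60 J


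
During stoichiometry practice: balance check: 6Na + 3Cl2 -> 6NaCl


Equation: 6Na + 3Cl2 -> 6NaCl
Check atoms: Cl: 6=6, Na: 6=6
Balanced

Yes, balanced


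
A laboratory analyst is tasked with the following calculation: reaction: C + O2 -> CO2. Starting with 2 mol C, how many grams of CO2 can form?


Mole ratio CO2:C = 1:1
n(CO2) = 2 × 1/1 = 2.000 mol
mass = 2.000 × 44.01 = 88.02 g

88.02 g


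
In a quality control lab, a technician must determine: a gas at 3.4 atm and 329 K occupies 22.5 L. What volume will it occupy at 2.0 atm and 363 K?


P1V1/T1 = P2V2/T2
V2 = P1V1T2/(T1P2)
= 3.4×22.5×363/(329×2.0)
= 42.203 L

42.203 L


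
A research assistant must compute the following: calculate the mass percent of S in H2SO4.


M(H2SO4) = 2×1.008 + 1×32.07 + 4×16.0 = 98.086 g/mol
Mass of S = 1 × 32.07 = 32.07 g/mol
% S = 32.07/98.086 × 100 = 32.70%

32.70%


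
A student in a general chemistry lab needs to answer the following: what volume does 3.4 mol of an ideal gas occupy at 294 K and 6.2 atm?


PV = nRT  (R = 0.08206 L·atm/(mol·K))
V = nRT/P = 3.4×0.08206×294/6.2
= 13.23 L

13.23 L


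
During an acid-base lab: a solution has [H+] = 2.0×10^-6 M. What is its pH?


pH = -log10([H+]) = -log10(2.0×10^-6)
= 6 - log10(2.0)
= 6 - 0.3
= 5.7

5.7


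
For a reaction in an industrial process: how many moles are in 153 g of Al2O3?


M(Al2O3) = 101.96 g/mol
n = mass/M = 153/101.96 = 1.5006 mol

1.5006 mol


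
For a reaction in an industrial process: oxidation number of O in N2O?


O is usually -2
Oxidation number: -2

-2


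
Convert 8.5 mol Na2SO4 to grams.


M(Na2SO4) = 142.05 g/mol
mass = n × M = 8.5 × 142.05 = 1207.43 g

1207.43 g


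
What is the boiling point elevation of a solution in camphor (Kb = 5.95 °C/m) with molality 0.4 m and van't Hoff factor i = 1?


ΔTb = Kb × m × i
= 5.95 × 0.4 × 1
= 2.38 °C

2.38 °C


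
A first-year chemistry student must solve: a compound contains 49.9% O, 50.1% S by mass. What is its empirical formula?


Assume 100 g sample. Moles of each element:
  O: 49.9/16.0 = 3.119 mol
  S: 50.1/32.07 = 1.562 mol
Divide by smallest (1.562):
  O: 3.119/1.562 = 2.0
  S: 1.562/1.562 = 1.0
Empirical formula: SO2

SO2


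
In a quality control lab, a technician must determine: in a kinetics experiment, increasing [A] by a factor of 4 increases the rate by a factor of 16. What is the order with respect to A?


rate ∝ [A]^n
4^n = 16 → n = 2
Order in A: 2

2


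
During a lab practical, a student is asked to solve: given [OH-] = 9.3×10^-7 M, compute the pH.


pOH = -log10([OH-]) = -log10(9.3×10^-7)
= 7 - log10(9.3) = 6.03
pH = 14 - pOH = 14 - 6.03 = 7.97

7.97


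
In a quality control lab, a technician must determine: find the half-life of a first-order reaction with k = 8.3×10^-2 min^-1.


t½ = ln2/k = 0.693147/(8.3×10^-2 min^-1)
= 8.351 min

8.351 min


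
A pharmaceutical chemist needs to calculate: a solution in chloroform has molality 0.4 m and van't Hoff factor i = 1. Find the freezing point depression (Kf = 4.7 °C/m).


ΔTf = Kf × m × i
= 4.7 × 0.4 × 1
= 1.88 °C

1.88 °C


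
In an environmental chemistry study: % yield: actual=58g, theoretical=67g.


% yield = actual/theoretical × 100
= 58/67 × 100
= 86.57%

86.57%


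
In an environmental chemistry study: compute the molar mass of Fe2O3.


M(Fe2O3) = 2×55.85 + 3×16.0
= 111.7 + 48.0
= 159.7 g/mol

159.7 g/mol


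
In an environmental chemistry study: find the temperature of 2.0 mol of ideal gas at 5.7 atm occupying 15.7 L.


PV = nRT  (R = 0.08206 L·atm/(mol·K))
T = PV/(nR) = 5.7×15.7/(2.0×0.08206)
= 89.49/0.164120
= 545.27 K

545.27 K


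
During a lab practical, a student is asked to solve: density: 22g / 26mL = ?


ρ = mass/volume
= 22/26
= 0.846 g/mL

0.846 g/mL


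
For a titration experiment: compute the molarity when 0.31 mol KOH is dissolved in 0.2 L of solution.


M = n/V = 0.31/0.2 = 1.550 mol/L

1.550 M


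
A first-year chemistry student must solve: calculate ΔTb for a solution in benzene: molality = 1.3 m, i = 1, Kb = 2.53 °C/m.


ΔTb = Kb × m × i
= 2.53 × 1.3 × 1
= 3.289 °C

3.289 °C


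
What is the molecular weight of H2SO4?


M(H2SO4) = 2×1.008 + 1×32.07 + 4×16.0
= 2.02 + 32.07 + 64.0
= 98.09 g/mol

98.09 g/mol


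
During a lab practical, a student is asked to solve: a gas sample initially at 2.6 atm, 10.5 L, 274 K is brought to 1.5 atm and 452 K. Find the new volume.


P1V1/T1 = P2V2/T2
V2 = P1V1T2/(T1P2)
= 2.6×10.5×452/(274×1.5)
= 30.023 L

30.023 L


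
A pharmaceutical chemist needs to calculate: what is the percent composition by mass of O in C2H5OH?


M(C2H5OH) = 2×12.01 + 6×1.008 + 1×16.0 = 46.068 g/mol
Mass of O = 1 × 16.0 = 16.00 g/mol
% O = 16.00/46.068 × 100 = 34.73%

34.73%


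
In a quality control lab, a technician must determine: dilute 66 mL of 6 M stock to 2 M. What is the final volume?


C1V1 = C2V2
6 × 66 = 2 × V2
V2 = 396/2 = 198.0 mL

198.0 mL


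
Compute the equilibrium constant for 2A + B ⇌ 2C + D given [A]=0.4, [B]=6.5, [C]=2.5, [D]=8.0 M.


Kc = [C]^2[D]/([A]^2[B])
= (2.5^2 × 8.0^1)/(0.4^2 × 6.5^1)
= 50/1.04
= 48.08

48.08


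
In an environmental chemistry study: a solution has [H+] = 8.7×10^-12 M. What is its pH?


pH = -log10([H+]) = -log10(8.7×10^-12)
= 12 - log10(8.7)
= 12 - 0.94
= 11.06

11.06


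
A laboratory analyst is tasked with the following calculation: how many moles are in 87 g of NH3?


M(NH3) = 17.03 g/mol
n = mass/M = 87/17.03 = 5.1086 mol

5.1086 mol


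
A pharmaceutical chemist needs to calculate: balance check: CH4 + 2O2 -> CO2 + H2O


Equation: CH4 + 2O2 -> CO2 + H2O
Check atoms: C: 1=1, H: 4≠2, O: 4≠3
Not balanced

No, not balanced


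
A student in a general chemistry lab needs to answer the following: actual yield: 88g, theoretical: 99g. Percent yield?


% yield = actual/theoretical × 100
= 88/99 × 100
= 88.89%

88.89%


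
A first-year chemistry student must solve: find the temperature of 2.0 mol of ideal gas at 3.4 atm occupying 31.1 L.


PV = nRT  (R = 0.08206 L·atm/(mol·K))
T = PV/(nR) = 3.4×31.1/(2.0×0.08206)
= 105.74/0.164120
= 644.28 K

644.28 K


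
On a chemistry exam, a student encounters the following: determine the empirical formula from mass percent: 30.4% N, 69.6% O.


Assume 100 g sample. Moles of each element:
  N: 30.4/14.01 = 2.17 mol
  O: 69.6/16.0 = 4.35 mol
Divide by smallest (2.17):
  N: 2.17/2.17 = 1.0
  O: 4.35/2.17 = 2.0
Empirical formula: NO2

NO2


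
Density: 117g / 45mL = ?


ρ = mass/volume
= 117/45
= 2.6 g/mL

2.6 g/mL


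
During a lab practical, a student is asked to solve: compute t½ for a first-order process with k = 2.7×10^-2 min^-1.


t½ = ln2/k = 0.693147/(2.7×10^-2 min^-1)
= 25.67 min

25.67 min


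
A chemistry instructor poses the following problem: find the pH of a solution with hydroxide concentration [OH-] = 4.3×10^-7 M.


pOH = -log10([OH-]) = -log10(4.3×10^-7)
= 7 - log10(4.3) = 6.37
pH = 14 - pOH = 14 - 6.37 = 7.63

7.63


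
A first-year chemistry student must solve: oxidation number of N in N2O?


2x + (-2) = 0, so x = +1
Oxidation number: +1

+1


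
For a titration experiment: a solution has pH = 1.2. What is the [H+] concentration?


[H+] = 10^(-pH) = 10^(-1.2)
= 6.31×10^-2 M

6.31×10^-2 M


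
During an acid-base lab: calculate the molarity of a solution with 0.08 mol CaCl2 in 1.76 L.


M = n/V = 0.08/1.76 = 0.045 mol/L

0.045 M


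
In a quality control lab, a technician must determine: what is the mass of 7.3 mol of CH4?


M(CH4) = 16.04 g/mol
mass = n × M = 7.3 × 16.04 = 117.09 g

117.09 g


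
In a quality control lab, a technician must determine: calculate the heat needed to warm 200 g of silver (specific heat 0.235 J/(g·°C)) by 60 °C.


q = mcΔT = 200 × 0.235 × 60
= 2820.00 J

2820.00 J


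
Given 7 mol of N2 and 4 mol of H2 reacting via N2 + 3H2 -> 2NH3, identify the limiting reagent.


Mole ratio available / coefficient:
  N2: 7/1 = 7.000
  H2: 4/3 = 1.333
Smaller ratio is limiting.

H2


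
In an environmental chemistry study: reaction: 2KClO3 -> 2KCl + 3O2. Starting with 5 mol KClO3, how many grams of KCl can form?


Mole ratio KCl:KClO3 = 2:2
n(KCl) = 5 × 2/2 = 5.000 mol
mass = 5.000 × 74.55 = 372.75 g

372.75 g


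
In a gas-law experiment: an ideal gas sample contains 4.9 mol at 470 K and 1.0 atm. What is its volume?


PV = nRT  (R = 0.08206 L·atm/(mol·K))
V = nRT/P = 4.9×0.08206×470/1.0
= 188.984 L

188.984 L


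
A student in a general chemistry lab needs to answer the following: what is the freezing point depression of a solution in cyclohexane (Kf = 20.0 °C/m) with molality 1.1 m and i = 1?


ΔTf = Kf × m × i
= 20.0 × 1.1 × 1
= 22.0 °C

22.0 °C


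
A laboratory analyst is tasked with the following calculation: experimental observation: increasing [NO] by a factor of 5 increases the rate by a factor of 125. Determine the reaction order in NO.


rate ∝ [NO]^n
5^n = 125 → n = 3
Order in NO: 3

3


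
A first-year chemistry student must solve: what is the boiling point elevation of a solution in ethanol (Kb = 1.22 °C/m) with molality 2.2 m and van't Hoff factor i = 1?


ΔTb = Kb × m × i
= 1.22 × 2.2 × 1
= 2.684 °C

2.684 °C


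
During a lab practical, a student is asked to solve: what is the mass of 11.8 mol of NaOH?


M(NaOH) = 40.0 g/mol
mass = n × M = 11.8 × 40.0 = 472.00 g

472.00 g


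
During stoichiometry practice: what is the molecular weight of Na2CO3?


M(Na2CO3) = 2×22.99 + 1×12.01 + 3×16.0
= 45.98 + 12.01 + 48.0
= 105.99 g/mol

105.99 g/mol


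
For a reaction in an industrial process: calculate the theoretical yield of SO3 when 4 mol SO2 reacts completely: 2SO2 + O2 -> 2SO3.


Mole ratio SO3:SO2 = 2:2
n(SO3) = 4 × 2/2 = 4.000 mol
mass = 4.000 × 80.07 = 320.28 g

320.28 g


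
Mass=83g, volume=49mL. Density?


ρ = mass/volume
= 83/49
= 1.694 g/mL

1.694 g/mL


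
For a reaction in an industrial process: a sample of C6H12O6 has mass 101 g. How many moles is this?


M(C6H12O6) = 180.16 g/mol
n = mass/M = 101/180.16 = 0.5606 mol

0.5606 mol


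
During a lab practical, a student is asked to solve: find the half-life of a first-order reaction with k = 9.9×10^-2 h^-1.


t½ = ln2/k = 0.693147/(9.9×10^-2 h^-1)
= 7.001 h

7.001 h


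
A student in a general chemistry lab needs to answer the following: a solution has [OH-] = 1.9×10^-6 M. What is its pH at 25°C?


pOH = -log10([OH-]) = -log10(1.9×10^-6)
= 6 - log10(1.9) = 5.72
pH = 14 - pOH = 14 - 5.72 = 8.28

8.28


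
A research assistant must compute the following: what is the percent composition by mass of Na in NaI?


M(NaI) = 1×22.99 + 1×126.9 = 149.89 g/mol
Mass of Na = 1 × 22.99 = 22.99 g/mol
% Na = 22.99/149.89 × 100 = 15.34%

15.34%


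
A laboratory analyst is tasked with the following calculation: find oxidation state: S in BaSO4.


(+2) + x + 4(-2) = 0, so x = +6
Oxidation number: +6

+6


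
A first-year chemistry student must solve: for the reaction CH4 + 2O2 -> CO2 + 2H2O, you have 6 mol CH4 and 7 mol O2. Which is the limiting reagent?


Mole ratio available / coefficient:
  CH4: 6/1 = 6.000
  O2: 7/2 = 3.500
Smaller ratio is limiting.

O2


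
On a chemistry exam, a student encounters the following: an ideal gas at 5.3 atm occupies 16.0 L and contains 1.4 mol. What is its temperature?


PV = nRT  (R = 0.08206 L·atm/(mol·K))
T = PV/(nR) = 5.3×16.0/(1.4×0.08206)
= 84.80/0.114884
= 738.14 K

738.14 K


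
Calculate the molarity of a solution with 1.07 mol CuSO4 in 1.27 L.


M = n/V = 1.07/1.27 = 0.843 mol/L

0.843 M


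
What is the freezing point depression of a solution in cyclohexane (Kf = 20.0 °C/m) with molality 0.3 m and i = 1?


ΔTf = Kf × m × i
= 20.0 × 0.3 × 1
= 6.0 °C

6.0 °C


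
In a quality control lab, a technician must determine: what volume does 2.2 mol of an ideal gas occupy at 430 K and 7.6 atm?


PV = nRT  (R = 0.08206 L·atm/(mol·K))
V = nRT/P = 2.2×0.08206×430/7.6
= 10.214 L

10.214 L


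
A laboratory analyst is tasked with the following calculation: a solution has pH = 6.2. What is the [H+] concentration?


[H+] = 10^(-pH) = 10^(-6.2)
= 6.31×10^-7 M

6.31×10^-7 M


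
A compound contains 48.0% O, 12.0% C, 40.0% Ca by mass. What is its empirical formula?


Assume 100 g sample. Moles of each element:
  O: 48.0/16.0 = 3.0 mol
  C: 12.0/12.01 = 0.999 mol
  Ca: 40.0/40.08 = 0.998 mol
Divide by smallest (0.998):
  O: 3.0/0.998 = 3.01
  C: 0.999/0.998 = 1.0
  Ca: 0.998/0.998 = 1.0
Empirical formula: CaCO3

CaCO3


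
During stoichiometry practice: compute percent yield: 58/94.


% yield = actual/theoretical × 100
= 58/94 × 100
= 61.7%

61.7%


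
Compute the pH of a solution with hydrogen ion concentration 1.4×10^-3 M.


pH = -log10([H+]) = -log10(1.4×10^-3)
= 3 - log10(1.4)
= 3 - 0.15
= 2.85

2.85


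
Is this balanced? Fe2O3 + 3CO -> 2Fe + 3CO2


Equation: Fe2O3 + 3CO -> 2Fe + 3CO2
Check atoms: C: 3=3, Fe: 2=2, O: 6=6
Balanced

Yes, balanced


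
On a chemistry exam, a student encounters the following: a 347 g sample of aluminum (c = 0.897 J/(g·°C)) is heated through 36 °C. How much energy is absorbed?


q = mcΔT = 347 × 0.897 × 36
= 11205.32 J

11205.32 J


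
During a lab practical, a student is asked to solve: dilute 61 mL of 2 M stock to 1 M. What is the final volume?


C1V1 = C2V2
2 × 61 = 1 × V2
V2 = 122/1 = 122.0 mL

122.0 mL


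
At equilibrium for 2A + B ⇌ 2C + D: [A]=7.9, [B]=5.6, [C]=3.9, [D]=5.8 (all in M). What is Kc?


Kc = [C]^2[D]/([A]^2[B])
= (3.9^2 × 5.8^1)/(7.9^2 × 5.6^1)
= 88.218/349.496
= 0.2524

0.2524


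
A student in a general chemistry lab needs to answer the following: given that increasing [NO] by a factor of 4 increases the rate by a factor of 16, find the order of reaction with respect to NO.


rate ∝ [NO]^n
4^n = 16 → n = 2
Order in NO: 2

2


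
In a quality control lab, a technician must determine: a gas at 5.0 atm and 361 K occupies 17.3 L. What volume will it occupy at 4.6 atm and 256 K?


P1V1/T1 = P2V2/T2
V2 = P1V1T2/(T1P2)
= 5.0×17.3×256/(361×4.6)
= 13.335 L

13.335 L


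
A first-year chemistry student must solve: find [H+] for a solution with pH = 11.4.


[H+] = 10^(-pH) = 10^(-11.4)
= 3.98×10^-12 M

3.98×10^-12 M


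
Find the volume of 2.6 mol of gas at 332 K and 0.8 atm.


PV = nRT  (R = 0.08206 L·atm/(mol·K))
V = nRT/P = 2.6×0.08206×332/0.8
= 88.543 L

88.543 L


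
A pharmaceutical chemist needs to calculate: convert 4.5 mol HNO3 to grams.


M(HNO3) = 63.02 g/mol
mass = n × M = 4.5 × 63.02 = 283.59 g

283.59 g


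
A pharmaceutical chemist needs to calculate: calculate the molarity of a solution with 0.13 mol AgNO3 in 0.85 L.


M = n/V = 0.13/0.85 = 0.153 mol/L

0.153 M


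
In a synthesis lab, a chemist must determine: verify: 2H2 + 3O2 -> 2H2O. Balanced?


Equation: 2H2 + 3O2 -> 2H2O
Check atoms: H: 4=4, O: 6≠2
Not balanced

No, not balanced


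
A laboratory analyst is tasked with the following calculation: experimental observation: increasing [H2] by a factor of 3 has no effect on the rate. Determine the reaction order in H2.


rate ∝ [H2]^n
rate ∝ [H2]^0
Order in H2: 0

0


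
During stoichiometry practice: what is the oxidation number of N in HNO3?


(+1) + x + 3(-2) = 0, so x = +5
Oxidation number: +5

+5


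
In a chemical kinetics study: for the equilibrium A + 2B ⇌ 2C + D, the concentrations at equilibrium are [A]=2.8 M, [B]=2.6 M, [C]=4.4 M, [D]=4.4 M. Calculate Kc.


Kc = [C]^2[D]/([A][B]^2)
= (4.4^2 × 4.4^1)/(2.8^1 × 2.6^2)
= 85.184/18.928
= 4.500

4.500


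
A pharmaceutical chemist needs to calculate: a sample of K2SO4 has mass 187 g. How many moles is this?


M(K2SO4) = 174.27 g/mol
n = mass/M = 187/174.27 = 1.073 mol

1.073 mol


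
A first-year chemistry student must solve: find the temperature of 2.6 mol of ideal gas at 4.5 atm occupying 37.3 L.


PV = nRT  (R = 0.08206 L·atm/(mol·K))
T = PV/(nR) = 4.5×37.3/(2.6×0.08206)
= 167.85/0.213356
= 786.71 K

786.71 K


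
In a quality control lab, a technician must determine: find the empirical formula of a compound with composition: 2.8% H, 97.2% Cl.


Assume 100 g sample. Moles of each element:
  H: 2.8/1.008 = 2.778 mol
  Cl: 97.2/35.45 = 2.742 mol
Divide by smallest (2.742):
  H: 2.778/2.742 = 1.01
  Cl: 2.742/2.742 = 1.0
Empirical formula: HCl

HCl


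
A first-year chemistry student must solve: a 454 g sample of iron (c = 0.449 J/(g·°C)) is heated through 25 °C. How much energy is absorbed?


q = mcΔT = 454 × 0.449 × 25
= 5096.15 J

5096.15 J


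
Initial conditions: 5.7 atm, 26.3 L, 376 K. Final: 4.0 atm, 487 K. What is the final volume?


P1V1/T1 = P2V2/T2
V2 = P1V1T2/(T1P2)
= 5.7×26.3×487/(376×4.0)
= 48.541 L

48.541 L


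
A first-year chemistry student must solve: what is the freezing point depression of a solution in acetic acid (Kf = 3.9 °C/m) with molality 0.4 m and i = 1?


ΔTf = Kf × m × i
= 3.9 × 0.4 × 1
= 1.56 °C

1.56 °C


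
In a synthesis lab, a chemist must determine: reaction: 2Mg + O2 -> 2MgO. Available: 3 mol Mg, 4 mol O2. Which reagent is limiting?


Mole ratio available / coefficient:
  Mg: 3/2 = 1.500
  O2: 4/1 = 4.000
Smaller ratio is limiting.

Mg


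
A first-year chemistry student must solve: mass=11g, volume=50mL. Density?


ρ = mass/volume
= 11/50
= 0.22 g/mL

0.22 g/mL


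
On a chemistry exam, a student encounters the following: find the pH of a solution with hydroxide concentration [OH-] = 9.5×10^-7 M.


pOH = -log10([OH-]) = -log10(9.5×10^-7)
= 7 - log10(9.5) = 6.02
pH = 14 - pOH = 14 - 6.02 = 7.98

7.98


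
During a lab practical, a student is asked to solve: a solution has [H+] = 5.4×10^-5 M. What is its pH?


pH = -log10([H+]) = -log10(5.4×10^-5)
= 5 - log10(5.4)
= 5 - 0.73
= 4.27

4.27


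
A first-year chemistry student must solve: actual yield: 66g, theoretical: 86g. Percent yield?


% yield = actual/theoretical × 100
= 66/86 × 100
= 76.74%

76.74%


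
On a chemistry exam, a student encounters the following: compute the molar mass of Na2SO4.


M(Na2SO4) = 2×22.99 + 1×32.07 + 4×16.0
= 45.98 + 32.07 + 64.0
= 142.05 g/mol

142.05 g/mol


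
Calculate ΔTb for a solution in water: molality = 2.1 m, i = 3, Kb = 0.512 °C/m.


ΔTb = Kb × m × i
= 0.512 × 2.1 × 3
= 3.2256 °C

3.2256 °C


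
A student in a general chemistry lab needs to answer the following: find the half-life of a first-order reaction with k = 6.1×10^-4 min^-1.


t½ = ln2/k = 0.693147/(6.1×10^-4 min^-1)
= 1136 min

1136 min


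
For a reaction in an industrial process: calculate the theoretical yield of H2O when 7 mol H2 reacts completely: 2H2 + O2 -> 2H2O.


Mole ratio H2O:H2 = 2:2
n(H2O) = 7 × 2/2 = 7.000 mol
mass = 7.000 × 18.02 = 126.14 g

126.14 g


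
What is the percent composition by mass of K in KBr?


M(KBr) = 1×39.1 + 1×79.9 = 119.00 g/mol
Mass of K = 1 × 39.1 = 39.10 g/mol
% K = 39.10/119.00 × 100 = 32.86%

32.86%


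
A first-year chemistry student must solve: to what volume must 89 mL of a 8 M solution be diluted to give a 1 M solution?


C1V1 = C2V2
8 × 89 = 1 × V2
V2 = 712/1 = 712.0 mL

712.0 mL


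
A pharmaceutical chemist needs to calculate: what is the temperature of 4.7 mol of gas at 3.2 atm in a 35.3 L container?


PV = nRT  (R = 0.08206 L·atm/(mol·K))
T = PV/(nR) = 3.2×35.3/(4.7×0.08206)
= 112.96/0.385682
= 292.88 K

292.88 K


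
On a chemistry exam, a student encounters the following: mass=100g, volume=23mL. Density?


ρ = mass/volume
= 100/23
= 4.348 g/mL

4.348 g/mL


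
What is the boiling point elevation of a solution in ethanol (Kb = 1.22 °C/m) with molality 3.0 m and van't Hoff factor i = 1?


ΔTb = Kb × m × i
= 1.22 × 3.0 × 1
= 3.66 °C

3.66 °C


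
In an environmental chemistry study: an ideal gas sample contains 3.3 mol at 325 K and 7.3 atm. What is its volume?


PV = nRT  (R = 0.08206 L·atm/(mol·K))
V = nRT/P = 3.3×0.08206×325/7.3
= 12.056 L

12.056 L


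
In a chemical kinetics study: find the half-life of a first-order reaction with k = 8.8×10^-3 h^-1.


t½ = ln2/k = 0.693147/(8.8×10^-3 h^-1)
= 78.77 h

78.77 h


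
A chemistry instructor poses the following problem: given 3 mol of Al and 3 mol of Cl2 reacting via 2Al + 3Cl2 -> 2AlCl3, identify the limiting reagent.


Mole ratio available / coefficient:
  Al: 3/2 = 1.500
  Cl2: 3/3 = 1.000
Smaller ratio is limiting.

Cl2


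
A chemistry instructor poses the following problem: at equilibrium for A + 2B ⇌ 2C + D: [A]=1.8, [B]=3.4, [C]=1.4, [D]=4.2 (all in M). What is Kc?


Kc = [C]^2[D]/([A][B]^2)
= (1.4^2 × 4.2^1)/(1.8^1 × 3.4^2)
= 8.232/20.808
= 0.3956

0.3956


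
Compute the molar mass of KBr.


M(KBr) = 1×39.1 + 1×79.9
= 39.1 + 79.9
= 119.0 g/mol

119.0 g/mol


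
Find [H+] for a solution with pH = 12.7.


[H+] = 10^(-pH) = 10^(-12.7)
= 2.0×10^-13 M

2.0×10^-13 M


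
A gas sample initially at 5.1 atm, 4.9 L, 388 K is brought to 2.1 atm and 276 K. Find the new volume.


P1V1/T1 = P2V2/T2
V2 = P1V1T2/(T1P2)
= 5.1×4.9×276/(388×2.1)
= 8.465 L

8.465 L


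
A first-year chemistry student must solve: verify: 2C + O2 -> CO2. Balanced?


Equation: 2C + O2 -> CO2
Check atoms: C: 2≠1, O: 2=2
Not balanced

No, not balanced


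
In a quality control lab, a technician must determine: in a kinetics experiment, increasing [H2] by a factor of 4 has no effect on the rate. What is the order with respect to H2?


rate ∝ [H2]^n
rate ∝ [H2]^0
Order in H2: 0

0


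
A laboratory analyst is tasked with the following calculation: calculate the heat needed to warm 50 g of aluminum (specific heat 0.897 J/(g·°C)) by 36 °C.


q = mcΔT = 50 × 0.897 × 36
= 1614.60 J

1614.60 J


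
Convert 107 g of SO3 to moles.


M(SO3) = 80.07 g/mol
n = mass/M = 107/80.07 = 1.3363 mol

1.3363 mol


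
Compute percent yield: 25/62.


% yield = actual/theoretical × 100
= 25/62 × 100
= 40.32%

40.32%


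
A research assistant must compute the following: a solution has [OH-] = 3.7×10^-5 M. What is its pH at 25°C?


pOH = -log10([OH-]) = -log10(3.7×10^-5)
= 5 - log10(3.7) = 4.43
pH = 14 - pOH = 14 - 4.43 = 9.57

9.57


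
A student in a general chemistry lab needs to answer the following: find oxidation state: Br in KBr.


halide: -1
Oxidation number: -1

-1


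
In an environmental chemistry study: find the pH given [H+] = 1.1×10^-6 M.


pH = -log10([H+]) = -log10(1.1×10^-6)
= 6 - log10(1.1)
= 6 - 0.04
= 5.96

5.96


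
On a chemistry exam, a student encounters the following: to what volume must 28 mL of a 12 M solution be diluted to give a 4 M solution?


C1V1 = C2V2
12 × 28 = 4 × V2
V2 = 336/4 = 84.0 mL

84.0 mL


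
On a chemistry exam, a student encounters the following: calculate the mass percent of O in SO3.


M(SO3) = 1×32.07 + 3×16.0 = 80.07 g/mol
Mass of O = 3 × 16.0 = 48.00 g/mol
% O = 48.00/80.07 × 100 = 59.95%

59.95%


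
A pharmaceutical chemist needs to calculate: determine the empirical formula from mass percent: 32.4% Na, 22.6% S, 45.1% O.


Assume 100 g sample. Moles of each element:
  Na: 32.4/22.99 = 1.409 mol
  S: 22.6/32.07 = 0.705 mol
  O: 45.1/16.0 = 2.819 mol
Divide by smallest (0.705):
  Na: 1.409/0.705 = 2.0
  S: 0.705/0.705 = 1.0
  O: 2.819/0.705 = 4.0
Empirical formula: Na2SO4

Na2SO4


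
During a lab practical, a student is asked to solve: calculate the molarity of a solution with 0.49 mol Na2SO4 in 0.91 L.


M = n/V = 0.49/0.91 = 0.538 mol/L

0.538 M


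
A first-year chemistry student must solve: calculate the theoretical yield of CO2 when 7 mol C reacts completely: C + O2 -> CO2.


Mole ratio CO2:C = 1:1
n(CO2) = 7 × 1/1 = 7.000 mol
mass = 7.000 × 44.01 = 308.07 g

308.07 g


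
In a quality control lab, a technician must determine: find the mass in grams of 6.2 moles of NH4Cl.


M(NH4Cl) = 53.49 g/mol
mass = n × M = 6.2 × 53.49 = 331.64 g

331.64 g


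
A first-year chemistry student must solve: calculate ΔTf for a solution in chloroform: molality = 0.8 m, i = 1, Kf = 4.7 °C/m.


ΔTf = Kf × m × i
= 4.7 × 0.8 × 1
= 3.76 °C

3.76 °C


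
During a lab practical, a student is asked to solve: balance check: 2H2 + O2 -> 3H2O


Equation: 2H2 + O2 -> 3H2O
Check atoms: H: 4≠6, O: 2≠3
Not balanced

No, not balanced


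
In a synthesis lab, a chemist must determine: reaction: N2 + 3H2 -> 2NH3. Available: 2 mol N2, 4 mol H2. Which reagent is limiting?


Mole ratio available / coefficient:
  N2: 2/1 = 2.000
  H2: 4/3 = 1.333
Smaller ratio is limiting.

H2


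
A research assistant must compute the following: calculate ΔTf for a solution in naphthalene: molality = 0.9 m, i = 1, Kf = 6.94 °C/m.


ΔTf = Kf × m × i
= 6.94 × 0.9 × 1
= 6.246 °C

6.246 °C


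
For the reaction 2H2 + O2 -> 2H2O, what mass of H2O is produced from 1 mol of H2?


Mole ratio H2O:H2 = 2:2
n(H2O) = 1 × 2/2 = 1.000 mol
mass = 1.000 × 18.02 = 18.02 g

18.02 g


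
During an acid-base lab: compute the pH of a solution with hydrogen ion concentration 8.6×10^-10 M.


pH = -log10([H+]) = -log10(8.6×10^-10)
= 10 - log10(8.6)
= 10 - 0.93
= 9.07

9.07


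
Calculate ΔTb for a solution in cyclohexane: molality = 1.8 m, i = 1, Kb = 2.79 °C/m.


ΔTb = Kb × m × i
= 2.79 × 1.8 × 1
= 5.022 °C

5.022 °C


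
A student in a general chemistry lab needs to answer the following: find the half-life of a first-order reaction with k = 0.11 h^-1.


t½ = ln2/k = 0.693147/(0.11 h^-1)
= 6.301 h

6.301 h


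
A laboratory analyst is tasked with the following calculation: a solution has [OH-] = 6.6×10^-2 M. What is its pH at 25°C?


pOH = -log10([OH-]) = -log10(6.6×10^-2)
= 2 - log10(6.6) = 1.18
pH = 14 - pOH = 14 - 1.18 = 12.82

12.82


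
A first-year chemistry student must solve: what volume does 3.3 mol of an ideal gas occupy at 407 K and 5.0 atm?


PV = nRT  (R = 0.08206 L·atm/(mol·K))
V = nRT/P = 3.3×0.08206×407/5.0
= 22.043 L

22.043 L


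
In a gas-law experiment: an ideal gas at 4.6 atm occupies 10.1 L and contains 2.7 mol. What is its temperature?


PV = nRT  (R = 0.08206 L·atm/(mol·K))
T = PV/(nR) = 4.6×10.1/(2.7×0.08206)
= 46.46/0.221562
= 209.69 K

209.69 K


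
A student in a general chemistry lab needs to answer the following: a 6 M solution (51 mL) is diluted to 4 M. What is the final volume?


C1V1 = C2V2
6 × 51 = 4 × V2
V2 = 306/4 = 76.5 mL

76.5 mL


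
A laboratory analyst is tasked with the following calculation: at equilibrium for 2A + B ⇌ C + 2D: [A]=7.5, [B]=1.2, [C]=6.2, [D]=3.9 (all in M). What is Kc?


Kc = [C][D]^2/([A]^2[B])
= (6.2^1 × 3.9^2)/(7.5^2 × 1.2^1)
= 94.302/67.5
= 1.397

1.397


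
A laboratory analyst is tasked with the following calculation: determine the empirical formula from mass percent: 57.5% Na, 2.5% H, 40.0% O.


Assume 100 g sample. Moles of each element:
  Na: 57.5/22.99 = 2.501 mol
  H: 2.5/1.008 = 2.48 mol
  O: 40.0/16.0 = 2.5 mol
Divide by smallest (2.48):
  Na: 2.501/2.48 = 1.01
  H: 2.48/2.48 = 1.0
  O: 2.5/2.48 = 1.01
Empirical formula: NaOH

NaOH
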